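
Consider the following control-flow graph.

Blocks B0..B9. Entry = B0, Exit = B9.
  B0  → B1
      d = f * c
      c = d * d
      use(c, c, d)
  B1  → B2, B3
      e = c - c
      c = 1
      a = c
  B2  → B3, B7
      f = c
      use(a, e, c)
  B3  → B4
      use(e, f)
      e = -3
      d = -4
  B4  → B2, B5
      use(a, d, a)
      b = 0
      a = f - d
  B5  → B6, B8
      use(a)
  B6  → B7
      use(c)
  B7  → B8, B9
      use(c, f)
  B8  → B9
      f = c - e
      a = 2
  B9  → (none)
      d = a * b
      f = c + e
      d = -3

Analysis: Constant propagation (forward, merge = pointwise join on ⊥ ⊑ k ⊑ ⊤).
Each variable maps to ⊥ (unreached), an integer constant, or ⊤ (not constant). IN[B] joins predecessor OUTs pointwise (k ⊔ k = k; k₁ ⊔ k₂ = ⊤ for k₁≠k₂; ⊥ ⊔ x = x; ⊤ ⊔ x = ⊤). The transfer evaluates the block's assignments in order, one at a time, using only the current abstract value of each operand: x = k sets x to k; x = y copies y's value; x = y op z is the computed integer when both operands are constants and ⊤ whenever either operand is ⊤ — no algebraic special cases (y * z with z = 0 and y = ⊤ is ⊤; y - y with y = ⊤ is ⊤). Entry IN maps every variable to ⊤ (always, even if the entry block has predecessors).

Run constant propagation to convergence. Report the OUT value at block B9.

Fixpoint table:
  B0:  IN=(all ⊤)  OUT=(all ⊤)
  B1:  IN=(all ⊤)  OUT={a:1, c:1; rest ⊤}
  B2:  IN={c:1; rest ⊤}  OUT={c:1, f:1; rest ⊤}
  B3:  IN={c:1; rest ⊤}  OUT={c:1, d:-4, e:-3; rest ⊤}
  B4:  IN={c:1, d:-4, e:-3; rest ⊤}  OUT={b:0, c:1, d:-4, e:-3; rest ⊤}
  B5:  IN={b:0, c:1, d:-4, e:-3; rest ⊤}  OUT={b:0, c:1, d:-4, e:-3; rest ⊤}
  B6:  IN={b:0, c:1, d:-4, e:-3; rest ⊤}  OUT={b:0, c:1, d:-4, e:-3; rest ⊤}
  B7:  IN={c:1; rest ⊤}  OUT={c:1; rest ⊤}
  B8:  IN={c:1; rest ⊤}  OUT={a:2, c:1; rest ⊤}
  B9:  IN={c:1; rest ⊤}  OUT={c:1, d:-3; rest ⊤}

Merge at B9: IN[B9] = OUT[B7] ⊔ OUT[B8] = {a: ⊤, b: ⊤, c: 1, d: ⊤, e: ⊤, f: ⊤}
Applying B9's transfer function to that IN value gives OUT[B9] (row B9 above).

Answer: {a: ⊤, b: ⊤, c: 1, d: -3, e: ⊤, f: ⊤}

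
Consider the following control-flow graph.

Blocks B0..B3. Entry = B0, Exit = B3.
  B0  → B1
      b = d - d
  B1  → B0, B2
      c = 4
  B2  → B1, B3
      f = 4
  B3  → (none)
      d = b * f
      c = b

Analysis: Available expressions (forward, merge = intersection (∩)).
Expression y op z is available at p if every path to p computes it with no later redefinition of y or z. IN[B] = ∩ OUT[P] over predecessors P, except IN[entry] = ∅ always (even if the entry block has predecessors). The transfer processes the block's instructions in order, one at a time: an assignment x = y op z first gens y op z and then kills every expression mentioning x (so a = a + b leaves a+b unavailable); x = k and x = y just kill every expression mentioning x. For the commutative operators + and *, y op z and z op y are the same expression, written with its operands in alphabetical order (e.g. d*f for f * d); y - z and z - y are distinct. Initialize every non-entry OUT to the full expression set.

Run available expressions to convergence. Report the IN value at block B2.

Answer: {d-d}

Trace:
Fixpoint table:
  B0: | IN={} | OUT={d-d}
  B1: | IN={d-d} | OUT={d-d}
  B2: | IN={d-d} | OUT={d-d}
  B3: | IN={d-d} | OUT={b*f}

Merge at B2: IN[B2] = OUT[B1] = {d-d}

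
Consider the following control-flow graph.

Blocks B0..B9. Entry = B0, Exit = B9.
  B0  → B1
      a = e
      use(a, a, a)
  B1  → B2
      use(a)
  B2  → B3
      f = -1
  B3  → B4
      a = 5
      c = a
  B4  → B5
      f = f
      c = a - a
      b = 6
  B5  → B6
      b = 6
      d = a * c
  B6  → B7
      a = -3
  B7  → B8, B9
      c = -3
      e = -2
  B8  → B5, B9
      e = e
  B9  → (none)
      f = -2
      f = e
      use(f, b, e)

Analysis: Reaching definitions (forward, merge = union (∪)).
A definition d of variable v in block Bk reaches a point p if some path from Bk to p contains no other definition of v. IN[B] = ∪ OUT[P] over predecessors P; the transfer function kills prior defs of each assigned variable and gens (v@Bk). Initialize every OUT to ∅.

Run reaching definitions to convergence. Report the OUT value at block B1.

Answer: {a@B0}

Working:
Per-block solution:
  B0:   IN={}   OUT={a@B0}
  B1:   IN={a@B0}   OUT={a@B0}
  B2:   IN={a@B0}   OUT={a@B0, f@B2}
  B3:   IN={a@B0, f@B2}   OUT={a@B3, c@B3, f@B2}
  B4:   IN={a@B3, c@B3, f@B2}   OUT={a@B3, b@B4, c@B4, f@B4}
  B5:   IN={a@B3, a@B6, b@B4, b@B5, c@B4, c@B7, d@B5, e@B8, f@B4}   OUT={a@B3, a@B6, b@B5, c@B4, c@B7, d@B5, e@B8, f@B4}
  B6:   IN={a@B3, a@B6, b@B5, c@B4, c@B7, d@B5, e@B8, f@B4}   OUT={a@B6, b@B5, c@B4, c@B7, d@B5, e@B8, f@B4}
  B7:   IN={a@B6, b@B5, c@B4, c@B7, d@B5, e@B8, f@B4}   OUT={a@B6, b@B5, c@B7, d@B5, e@B7, f@B4}
  B8:   IN={a@B6, b@B5, c@B7, d@B5, e@B7, f@B4}   OUT={a@B6, b@B5, c@B7, d@B5, e@B8, f@B4}
  B9:   IN={a@B6, b@B5, c@B7, d@B5, e@B7, e@B8, f@B4}   OUT={a@B6, b@B5, c@B7, d@B5, e@B7, e@B8, f@B9}

Merge at B1: IN[B1] = OUT[B0] = {a@B0}
Applying B1's transfer function to that IN value gives OUT[B1] (row B1 above).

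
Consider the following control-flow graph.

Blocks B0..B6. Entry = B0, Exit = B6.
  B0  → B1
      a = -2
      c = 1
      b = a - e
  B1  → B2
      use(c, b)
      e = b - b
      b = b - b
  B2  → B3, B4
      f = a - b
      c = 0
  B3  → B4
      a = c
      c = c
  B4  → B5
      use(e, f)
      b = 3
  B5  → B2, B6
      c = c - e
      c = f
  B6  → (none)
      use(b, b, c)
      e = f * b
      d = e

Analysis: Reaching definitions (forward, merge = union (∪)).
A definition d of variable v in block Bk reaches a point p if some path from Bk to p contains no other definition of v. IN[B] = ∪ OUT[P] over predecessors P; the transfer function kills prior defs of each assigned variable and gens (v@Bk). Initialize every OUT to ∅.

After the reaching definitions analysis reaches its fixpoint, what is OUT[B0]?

Answer: {a@B0, b@B0, c@B0}

Trace:
Converged values:
  B0:   IN={}   OUT={a@B0, b@B0, c@B0}
  B1:   IN={a@B0, b@B0, c@B0}   OUT={a@B0, b@B1, c@B0, e@B1}
  B2:   IN={a@B0, a@B3, b@B1, b@B4, c@B0, c@B5, e@B1, f@B2}   OUT={a@B0, a@B3, b@B1, b@B4, c@B2, e@B1, f@B2}
  B3:   IN={a@B0, a@B3, b@B1, b@B4, c@B2, e@B1, f@B2}   OUT={a@B3, b@B1, b@B4, c@B3, e@B1, f@B2}
  B4:   IN={a@B0, a@B3, b@B1, b@B4, c@B2, c@B3, e@B1, f@B2}   OUT={a@B0, a@B3, b@B4, c@B2, c@B3, e@B1, f@B2}
  B5:   IN={a@B0, a@B3, b@B4, c@B2, c@B3, e@B1, f@B2}   OUT={a@B0, a@B3, b@B4, c@B5, e@B1, f@B2}
  B6:   IN={a@B0, a@B3, b@B4, c@B5, e@B1, f@B2}   OUT={a@B0, a@B3, b@B4, c@B5, d@B6, e@B6, f@B2}

B0 is the boundary node: IN[B0] = {}
Applying B0's transfer function to that IN value gives OUT[B0] (row B0 above).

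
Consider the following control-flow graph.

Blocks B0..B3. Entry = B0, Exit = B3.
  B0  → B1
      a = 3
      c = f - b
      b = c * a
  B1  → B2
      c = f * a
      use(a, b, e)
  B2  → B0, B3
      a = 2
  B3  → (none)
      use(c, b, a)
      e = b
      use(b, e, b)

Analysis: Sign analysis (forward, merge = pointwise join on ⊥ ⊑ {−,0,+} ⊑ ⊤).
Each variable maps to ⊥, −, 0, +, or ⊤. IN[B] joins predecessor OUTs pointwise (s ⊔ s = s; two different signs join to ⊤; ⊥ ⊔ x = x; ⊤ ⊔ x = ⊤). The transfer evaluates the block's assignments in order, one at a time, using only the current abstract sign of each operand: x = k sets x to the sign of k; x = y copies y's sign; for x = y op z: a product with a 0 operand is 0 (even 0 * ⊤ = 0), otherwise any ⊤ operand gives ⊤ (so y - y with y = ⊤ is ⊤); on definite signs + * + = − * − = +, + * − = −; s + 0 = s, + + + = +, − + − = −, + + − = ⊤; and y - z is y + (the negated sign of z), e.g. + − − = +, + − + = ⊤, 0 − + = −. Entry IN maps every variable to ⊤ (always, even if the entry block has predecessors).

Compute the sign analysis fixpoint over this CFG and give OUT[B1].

Answer: {a: +, b: ⊤, c: ⊤, d: ⊤, e: ⊤, f: ⊤}

Working:
Fixpoint table:
  B0:   IN=(all ⊤)   OUT={a:+; rest ⊤}
  B1:   IN={a:+; rest ⊤}   OUT={a:+; rest ⊤}
  B2:   IN={a:+; rest ⊤}   OUT={a:+; rest ⊤}
  B3:   IN={a:+; rest ⊤}   OUT={a:+; rest ⊤}

Merge at B1: IN[B1] = OUT[B0] = {a: +, b: ⊤, c: ⊤, d: ⊤, e: ⊤, f: ⊤}
Applying B1's transfer function to that IN value gives OUT[B1] (row B1 above).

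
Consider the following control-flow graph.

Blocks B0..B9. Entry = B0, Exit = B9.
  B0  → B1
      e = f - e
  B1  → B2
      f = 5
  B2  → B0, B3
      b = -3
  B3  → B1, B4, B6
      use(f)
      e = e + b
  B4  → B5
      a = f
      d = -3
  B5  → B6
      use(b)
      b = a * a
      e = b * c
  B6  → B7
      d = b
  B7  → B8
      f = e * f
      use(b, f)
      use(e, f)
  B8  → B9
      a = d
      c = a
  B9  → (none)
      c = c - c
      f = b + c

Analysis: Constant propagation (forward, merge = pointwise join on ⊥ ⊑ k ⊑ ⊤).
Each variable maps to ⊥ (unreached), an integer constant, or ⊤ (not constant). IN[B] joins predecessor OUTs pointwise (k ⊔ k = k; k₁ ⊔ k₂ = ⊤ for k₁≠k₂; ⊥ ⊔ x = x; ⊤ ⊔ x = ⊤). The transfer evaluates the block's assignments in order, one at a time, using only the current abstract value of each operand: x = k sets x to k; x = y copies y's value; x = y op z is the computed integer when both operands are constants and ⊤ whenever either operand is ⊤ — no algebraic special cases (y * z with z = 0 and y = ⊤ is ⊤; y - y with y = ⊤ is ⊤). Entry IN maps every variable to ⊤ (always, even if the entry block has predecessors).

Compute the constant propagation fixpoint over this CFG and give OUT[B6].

Fixpoint table:
  B0:   IN=(all ⊤)   OUT=(all ⊤)
  B1:   IN=(all ⊤)   OUT={f:5; rest ⊤}
  B2:   IN={f:5; rest ⊤}   OUT={b:-3, f:5; rest ⊤}
  B3:   IN={b:-3, f:5; rest ⊤}   OUT={b:-3, f:5; rest ⊤}
  B4:   IN={b:-3, f:5; rest ⊤}   OUT={a:5, b:-3, d:-3, f:5; rest ⊤}
  B5:   IN={a:5, b:-3, d:-3, f:5; rest ⊤}   OUT={a:5, b:25, d:-3, f:5; rest ⊤}
  B6:   IN={f:5; rest ⊤}   OUT={f:5; rest ⊤}
  B7:   IN={f:5; rest ⊤}   OUT=(all ⊤)
  B8:   IN=(all ⊤)   OUT=(all ⊤)
  B9:   IN=(all ⊤)   OUT=(all ⊤)

Merge at B6: IN[B6] = OUT[B3] ⊔ OUT[B5] = {a: ⊤, b: ⊤, c: ⊤, d: ⊤, e: ⊤, f: 5}
Applying B6's transfer function to that IN value gives OUT[B6] (row B6 above).

Answer: {a: ⊤, b: ⊤, c: ⊤, d: ⊤, e: ⊤, f: 5}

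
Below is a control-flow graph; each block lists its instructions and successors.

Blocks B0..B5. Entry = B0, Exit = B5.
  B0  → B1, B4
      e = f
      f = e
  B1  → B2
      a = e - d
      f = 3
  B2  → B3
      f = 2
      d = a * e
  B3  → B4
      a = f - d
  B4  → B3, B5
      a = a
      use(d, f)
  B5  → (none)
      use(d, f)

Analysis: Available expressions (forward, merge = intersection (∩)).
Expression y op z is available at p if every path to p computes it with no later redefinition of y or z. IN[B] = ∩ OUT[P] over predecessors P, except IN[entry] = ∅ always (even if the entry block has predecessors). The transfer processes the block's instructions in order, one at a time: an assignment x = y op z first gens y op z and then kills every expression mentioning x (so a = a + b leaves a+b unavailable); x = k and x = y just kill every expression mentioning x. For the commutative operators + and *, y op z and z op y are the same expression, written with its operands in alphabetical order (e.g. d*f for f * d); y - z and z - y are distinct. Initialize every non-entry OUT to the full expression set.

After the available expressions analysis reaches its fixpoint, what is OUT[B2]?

Answer: {a*e}

Working:
Converged values:
  B0:   IN={}   OUT={}
  B1:   IN={}   OUT={e-d}
  B2:   IN={e-d}   OUT={a*e}
  B3:   IN={}   OUT={f-d}
  B4:   IN={}   OUT={}
  B5:   IN={}   OUT={}

Merge at B2: IN[B2] = OUT[B1] = {e-d}
Applying B2's transfer function to that IN value gives OUT[B2] (row B2 above).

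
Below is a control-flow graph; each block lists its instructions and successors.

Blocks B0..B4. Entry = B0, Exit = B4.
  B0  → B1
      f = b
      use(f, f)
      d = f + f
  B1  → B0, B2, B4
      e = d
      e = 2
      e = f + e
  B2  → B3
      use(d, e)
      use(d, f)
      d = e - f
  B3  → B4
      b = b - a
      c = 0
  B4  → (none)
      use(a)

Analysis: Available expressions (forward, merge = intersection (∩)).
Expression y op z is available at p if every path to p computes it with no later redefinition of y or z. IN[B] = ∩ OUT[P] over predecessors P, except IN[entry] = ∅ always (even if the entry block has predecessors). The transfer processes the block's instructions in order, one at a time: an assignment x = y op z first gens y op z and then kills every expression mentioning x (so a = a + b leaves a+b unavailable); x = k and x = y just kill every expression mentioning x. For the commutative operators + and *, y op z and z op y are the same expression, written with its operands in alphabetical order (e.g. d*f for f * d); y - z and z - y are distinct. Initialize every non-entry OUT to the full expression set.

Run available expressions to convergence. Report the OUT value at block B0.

Fixpoint table:
  B0: | IN={} | OUT={f+f}
  B1: | IN={f+f} | OUT={f+f}
  B2: | IN={f+f} | OUT={e-f, f+f}
  B3: | IN={e-f, f+f} | OUT={e-f, f+f}
  B4: | IN={f+f} | OUT={f+f}

Merge at B0 (entry node, so the boundary value {} is joined with the incoming edge(s)): IN[B0] = {} ∩ OUT[B1] = {}
Applying B0's transfer function to that IN value gives OUT[B0] (row B0 above).

Answer: {f+f}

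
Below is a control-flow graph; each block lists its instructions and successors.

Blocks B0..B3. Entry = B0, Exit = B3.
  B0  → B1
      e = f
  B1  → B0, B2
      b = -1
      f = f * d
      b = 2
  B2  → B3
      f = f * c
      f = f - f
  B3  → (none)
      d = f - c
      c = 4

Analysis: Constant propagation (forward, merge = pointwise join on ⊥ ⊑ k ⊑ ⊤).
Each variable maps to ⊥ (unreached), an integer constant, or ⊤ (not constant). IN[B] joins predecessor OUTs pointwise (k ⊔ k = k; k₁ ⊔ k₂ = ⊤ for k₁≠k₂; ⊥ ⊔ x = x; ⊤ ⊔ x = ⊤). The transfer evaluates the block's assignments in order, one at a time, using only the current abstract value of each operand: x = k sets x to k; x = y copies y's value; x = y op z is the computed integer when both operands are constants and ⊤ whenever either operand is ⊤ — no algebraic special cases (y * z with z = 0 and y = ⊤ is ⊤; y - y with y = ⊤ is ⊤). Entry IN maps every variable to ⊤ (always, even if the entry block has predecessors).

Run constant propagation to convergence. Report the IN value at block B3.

Answer: {a: ⊤, b: 2, c: ⊤, d: ⊤, e: ⊤, f: ⊤}

Working:
Fixpoint table:
  B0:   IN=(all ⊤)   OUT=(all ⊤)
  B1:   IN=(all ⊤)   OUT={b:2; rest ⊤}
  B2:   IN={b:2; rest ⊤}   OUT={b:2; rest ⊤}
  B3:   IN={b:2; rest ⊤}   OUT={b:2, c:4; rest ⊤}

Merge at B3: IN[B3] = OUT[B2] = {a: ⊤, b: 2, c: ⊤, d: ⊤, e: ⊤, f: ⊤}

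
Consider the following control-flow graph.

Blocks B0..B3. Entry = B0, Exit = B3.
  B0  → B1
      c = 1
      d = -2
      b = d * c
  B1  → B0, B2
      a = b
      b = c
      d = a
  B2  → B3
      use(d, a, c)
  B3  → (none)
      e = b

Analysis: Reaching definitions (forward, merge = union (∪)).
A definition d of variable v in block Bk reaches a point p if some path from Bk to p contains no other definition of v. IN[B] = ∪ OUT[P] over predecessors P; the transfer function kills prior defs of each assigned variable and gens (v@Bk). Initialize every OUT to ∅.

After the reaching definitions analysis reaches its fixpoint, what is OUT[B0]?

Per-block solution:
  B0:  IN={a@B1, b@B1, c@B0, d@B1}  OUT={a@B1, b@B0, c@B0, d@B0}
  B1:  IN={a@B1, b@B0, c@B0, d@B0}  OUT={a@B1, b@B1, c@B0, d@B1}
  B2:  IN={a@B1, b@B1, c@B0, d@B1}  OUT={a@B1, b@B1, c@B0, d@B1}
  B3:  IN={a@B1, b@B1, c@B0, d@B1}  OUT={a@B1, b@B1, c@B0, d@B1, e@B3}

Merge at B0 (entry node, so the boundary value {} is joined with the incoming edge(s)): IN[B0] = {} ⊔ OUT[B1] = {a@B1, b@B1, c@B0, d@B1}
Applying B0's transfer function to that IN value gives OUT[B0] (row B0 above).

Answer: {a@B1, b@B0, c@B0, d@B0}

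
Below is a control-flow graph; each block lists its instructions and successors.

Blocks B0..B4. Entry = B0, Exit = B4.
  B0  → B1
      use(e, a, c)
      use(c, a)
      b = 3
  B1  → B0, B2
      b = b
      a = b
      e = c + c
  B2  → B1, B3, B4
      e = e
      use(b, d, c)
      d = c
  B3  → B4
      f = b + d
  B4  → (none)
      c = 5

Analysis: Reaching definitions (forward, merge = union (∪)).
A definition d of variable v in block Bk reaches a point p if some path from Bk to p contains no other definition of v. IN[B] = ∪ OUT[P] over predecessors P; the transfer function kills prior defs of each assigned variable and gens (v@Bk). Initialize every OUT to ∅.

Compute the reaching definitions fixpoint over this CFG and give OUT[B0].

Converged values:
  B0:   IN={a@B1, b@B1, d@B2, e@B1}   OUT={a@B1, b@B0, d@B2, e@B1}
  B1:   IN={a@B1, b@B0, b@B1, d@B2, e@B1, e@B2}   OUT={a@B1, b@B1, d@B2, e@B1}
  B2:   IN={a@B1, b@B1, d@B2, e@B1}   OUT={a@B1, b@B1, d@B2, e@B2}
  B3:   IN={a@B1, b@B1, d@B2, e@B2}   OUT={a@B1, b@B1, d@B2, e@B2, f@B3}
  B4:   IN={a@B1, b@B1, d@B2, e@B2, f@B3}   OUT={a@B1, b@B1, c@B4, d@B2, e@B2, f@B3}

Merge at B0 (entry node, so the boundary value {} is joined with the incoming edge(s)): IN[B0] = {} ⊔ OUT[B1] = {a@B1, b@B1, d@B2, e@B1}
Applying B0's transfer function to that IN value gives OUT[B0] (row B0 above).

Answer: {a@B1, b@B0, d@B2, e@B1}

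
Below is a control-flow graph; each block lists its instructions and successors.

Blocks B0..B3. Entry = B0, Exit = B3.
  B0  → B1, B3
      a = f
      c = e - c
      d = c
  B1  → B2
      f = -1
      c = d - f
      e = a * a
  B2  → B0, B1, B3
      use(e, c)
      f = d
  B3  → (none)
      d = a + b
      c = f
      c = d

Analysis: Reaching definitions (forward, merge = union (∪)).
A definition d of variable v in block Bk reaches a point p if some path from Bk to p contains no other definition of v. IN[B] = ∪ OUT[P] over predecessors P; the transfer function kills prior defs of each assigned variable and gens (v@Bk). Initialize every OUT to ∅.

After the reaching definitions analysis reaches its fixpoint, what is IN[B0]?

Per-block solution:
  B0:   IN={a@B0, c@B1, d@B0, e@B1, f@B2}   OUT={a@B0, c@B0, d@B0, e@B1, f@B2}
  B1:   IN={a@B0, c@B0, c@B1, d@B0, e@B1, f@B2}   OUT={a@B0, c@B1, d@B0, e@B1, f@B1}
  B2:   IN={a@B0, c@B1, d@B0, e@B1, f@B1}   OUT={a@B0, c@B1, d@B0, e@B1, f@B2}
  B3:   IN={a@B0, c@B0, c@B1, d@B0, e@B1, f@B2}   OUT={a@B0, c@B3, d@B3, e@B1, f@B2}

Merge at B0 (entry node, so the boundary value {} is joined with the incoming edge(s)): IN[B0] = {} ⊔ OUT[B2] = {a@B0, c@B1, d@B0, e@B1, f@B2}

Answer: {a@B0, c@B1, d@B0, e@B1, f@B2}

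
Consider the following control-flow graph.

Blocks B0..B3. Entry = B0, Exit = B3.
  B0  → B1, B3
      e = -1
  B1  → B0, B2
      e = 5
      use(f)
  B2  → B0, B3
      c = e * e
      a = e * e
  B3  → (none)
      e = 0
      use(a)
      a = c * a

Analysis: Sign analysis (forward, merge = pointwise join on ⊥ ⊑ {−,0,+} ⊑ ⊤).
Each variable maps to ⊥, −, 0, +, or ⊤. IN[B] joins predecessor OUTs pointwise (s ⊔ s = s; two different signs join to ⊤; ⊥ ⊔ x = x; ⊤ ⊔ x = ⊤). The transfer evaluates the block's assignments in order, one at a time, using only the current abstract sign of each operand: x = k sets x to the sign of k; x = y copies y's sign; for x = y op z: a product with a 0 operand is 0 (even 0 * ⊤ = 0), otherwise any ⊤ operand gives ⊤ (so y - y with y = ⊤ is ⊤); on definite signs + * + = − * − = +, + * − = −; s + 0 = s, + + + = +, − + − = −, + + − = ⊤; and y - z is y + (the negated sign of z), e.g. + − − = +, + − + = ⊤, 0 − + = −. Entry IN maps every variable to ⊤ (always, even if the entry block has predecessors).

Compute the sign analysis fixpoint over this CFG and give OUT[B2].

Per-block solution:
  B0:   IN=(all ⊤)   OUT={e:-; rest ⊤}
  B1:   IN={e:-; rest ⊤}   OUT={e:+; rest ⊤}
  B2:   IN={e:+; rest ⊤}   OUT={a:+, c:+, e:+; rest ⊤}
  B3:   IN=(all ⊤)   OUT={e:0; rest ⊤}

Merge at B2: IN[B2] = OUT[B1] = {a: ⊤, b: ⊤, c: ⊤, d: ⊤, e: +, f: ⊤}
Applying B2's transfer function to that IN value gives OUT[B2] (row B2 above).

Answer: {a: +, b: ⊤, c: +, d: ⊤, e: +, f: ⊤}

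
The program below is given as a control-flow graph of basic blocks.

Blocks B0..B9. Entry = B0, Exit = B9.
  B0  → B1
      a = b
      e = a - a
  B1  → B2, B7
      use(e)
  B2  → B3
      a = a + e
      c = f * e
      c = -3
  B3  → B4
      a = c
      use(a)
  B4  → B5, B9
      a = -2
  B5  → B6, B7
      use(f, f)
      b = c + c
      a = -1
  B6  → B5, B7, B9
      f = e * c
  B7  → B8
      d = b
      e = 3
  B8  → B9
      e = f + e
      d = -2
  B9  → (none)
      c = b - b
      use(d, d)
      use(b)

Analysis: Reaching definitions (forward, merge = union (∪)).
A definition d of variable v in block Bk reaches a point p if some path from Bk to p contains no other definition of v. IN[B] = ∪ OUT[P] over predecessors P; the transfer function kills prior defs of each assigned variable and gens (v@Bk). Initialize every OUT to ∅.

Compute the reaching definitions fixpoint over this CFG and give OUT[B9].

Answer: {a@B0, a@B4, a@B5, b@B5, c@B9, d@B8, e@B0, e@B8, f@B6}

Working:
Converged values:
  B0:   IN={}   OUT={a@B0, e@B0}
  B1:   IN={a@B0, e@B0}   OUT={a@B0, e@B0}
  B2:   IN={a@B0, e@B0}   OUT={a@B2, c@B2, e@B0}
  B3:   IN={a@B2, c@B2, e@B0}   OUT={a@B3, c@B2, e@B0}
  B4:   IN={a@B3, c@B2, e@B0}   OUT={a@B4, c@B2, e@B0}
  B5:   IN={a@B4, a@B5, b@B5, c@B2, e@B0, f@B6}   OUT={a@B5, b@B5, c@B2, e@B0, f@B6}
  B6:   IN={a@B5, b@B5, c@B2, e@B0, f@B6}   OUT={a@B5, b@B5, c@B2, e@B0, f@B6}
  B7:   IN={a@B0, a@B5, b@B5, c@B2, e@B0, f@B6}   OUT={a@B0, a@B5, b@B5, c@B2, d@B7, e@B7, f@B6}
  B8:   IN={a@B0, a@B5, b@B5, c@B2, d@B7, e@B7, f@B6}   OUT={a@B0, a@B5, b@B5, c@B2, d@B8, e@B8, f@B6}
  B9:   IN={a@B0, a@B4, a@B5, b@B5, c@B2, d@B8, e@B0, e@B8, f@B6}   OUT={a@B0, a@B4, a@B5, b@B5, c@B9, d@B8, e@B0, e@B8, f@B6}

Merge at B9: IN[B9] = OUT[B4] ⊔ OUT[B6] ⊔ OUT[B8] = {a@B0, a@B4, a@B5, b@B5, c@B2, d@B8, e@B0, e@B8, f@B6}
Applying B9's transfer function to that IN value gives OUT[B9] (row B9 above).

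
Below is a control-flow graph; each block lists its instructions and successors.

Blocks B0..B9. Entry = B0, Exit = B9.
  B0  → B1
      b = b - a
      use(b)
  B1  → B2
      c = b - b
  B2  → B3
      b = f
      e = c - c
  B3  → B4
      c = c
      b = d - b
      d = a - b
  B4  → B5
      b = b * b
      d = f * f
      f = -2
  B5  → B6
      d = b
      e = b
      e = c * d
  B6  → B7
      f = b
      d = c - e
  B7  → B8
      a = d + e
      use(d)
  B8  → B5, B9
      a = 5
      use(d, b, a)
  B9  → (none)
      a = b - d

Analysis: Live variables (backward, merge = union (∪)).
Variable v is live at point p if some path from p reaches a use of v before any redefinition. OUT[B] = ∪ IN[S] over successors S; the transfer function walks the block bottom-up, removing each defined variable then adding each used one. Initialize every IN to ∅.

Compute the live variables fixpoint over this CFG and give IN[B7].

Answer: {b, c, d, e}

Derivation:
Per-block solution:
  B0: | IN={a, b, d, f} | OUT={a, b, d, f}
  B1: | IN={a, b, d, f} | OUT={a, c, d, f}
  B2: | IN={a, c, d, f} | OUT={a, b, c, d, f}
  B3: | IN={a, b, c, d, f} | OUT={b, c, f}
  B4: | IN={b, c, f} | OUT={b, c}
  B5: | IN={b, c} | OUT={b, c, e}
  B6: | IN={b, c, e} | OUT={b, c, d, e}
  B7: | IN={b, c, d, e} | OUT={b, c, d}
  B8: | IN={b, c, d} | OUT={b, c, d}
  B9: | IN={b, d} | OUT={}

Merge at B7: OUT[B7] = IN[B8] = {b, c, d}
Applying B7's transfer function to that OUT value gives IN[B7] (row B7 above).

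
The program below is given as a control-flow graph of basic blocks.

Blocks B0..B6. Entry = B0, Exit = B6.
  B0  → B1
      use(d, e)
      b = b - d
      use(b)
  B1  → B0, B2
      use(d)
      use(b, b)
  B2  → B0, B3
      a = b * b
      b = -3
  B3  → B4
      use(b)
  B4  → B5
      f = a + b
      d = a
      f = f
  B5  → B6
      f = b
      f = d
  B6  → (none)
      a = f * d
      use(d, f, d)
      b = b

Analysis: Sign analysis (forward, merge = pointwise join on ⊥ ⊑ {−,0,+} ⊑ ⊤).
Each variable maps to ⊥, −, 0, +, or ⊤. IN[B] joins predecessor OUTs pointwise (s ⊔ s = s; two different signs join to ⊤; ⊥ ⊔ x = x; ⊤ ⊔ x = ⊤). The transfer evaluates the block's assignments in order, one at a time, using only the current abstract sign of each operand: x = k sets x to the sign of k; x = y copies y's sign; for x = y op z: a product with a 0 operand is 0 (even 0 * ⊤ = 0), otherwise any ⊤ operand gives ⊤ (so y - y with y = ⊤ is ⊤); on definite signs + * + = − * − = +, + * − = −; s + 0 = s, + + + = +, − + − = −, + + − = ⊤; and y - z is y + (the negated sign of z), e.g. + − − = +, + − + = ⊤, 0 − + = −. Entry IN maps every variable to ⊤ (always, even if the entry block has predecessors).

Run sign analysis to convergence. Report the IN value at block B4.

Answer: {a: ⊤, b: -, c: ⊤, d: ⊤, e: ⊤, f: ⊤}

Trace:
Per-block solution:
  B0:   IN=(all ⊤)   OUT=(all ⊤)
  B1:   IN=(all ⊤)   OUT=(all ⊤)
  B2:   IN=(all ⊤)   OUT={b:-; rest ⊤}
  B3:   IN={b:-; rest ⊤}   OUT={b:-; rest ⊤}
  B4:   IN={b:-; rest ⊤}   OUT={b:-; rest ⊤}
  B5:   IN={b:-; rest ⊤}   OUT={b:-; rest ⊤}
  B6:   IN={b:-; rest ⊤}   OUT={b:-; rest ⊤}

Merge at B4: IN[B4] = OUT[B3] = {a: ⊤, b: -, c: ⊤, d: ⊤, e: ⊤, f: ⊤}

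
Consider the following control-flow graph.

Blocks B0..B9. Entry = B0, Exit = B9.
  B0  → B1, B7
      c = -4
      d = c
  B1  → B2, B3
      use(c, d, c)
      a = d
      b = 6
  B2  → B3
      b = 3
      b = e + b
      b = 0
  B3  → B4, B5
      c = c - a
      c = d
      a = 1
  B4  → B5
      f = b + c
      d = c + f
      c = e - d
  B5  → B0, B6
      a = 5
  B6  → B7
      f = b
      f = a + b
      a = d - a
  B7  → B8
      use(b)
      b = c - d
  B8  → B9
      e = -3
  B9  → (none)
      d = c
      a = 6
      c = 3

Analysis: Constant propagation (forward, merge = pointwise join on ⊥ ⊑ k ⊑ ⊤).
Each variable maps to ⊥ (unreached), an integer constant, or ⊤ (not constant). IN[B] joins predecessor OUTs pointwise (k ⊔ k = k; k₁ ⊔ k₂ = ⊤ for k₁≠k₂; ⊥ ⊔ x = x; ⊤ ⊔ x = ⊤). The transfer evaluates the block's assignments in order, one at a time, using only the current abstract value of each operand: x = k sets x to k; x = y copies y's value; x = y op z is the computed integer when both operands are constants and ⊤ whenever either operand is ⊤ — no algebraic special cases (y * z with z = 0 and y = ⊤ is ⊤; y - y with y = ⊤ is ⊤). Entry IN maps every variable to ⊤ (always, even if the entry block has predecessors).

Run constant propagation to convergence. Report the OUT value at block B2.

Per-block solution:
  B0:   IN=(all ⊤)   OUT={c:-4, d:-4; rest ⊤}
  B1:   IN={c:-4, d:-4; rest ⊤}   OUT={a:-4, b:6, c:-4, d:-4; rest ⊤}
  B2:   IN={a:-4, b:6, c:-4, d:-4; rest ⊤}   OUT={a:-4, b:0, c:-4, d:-4; rest ⊤}
  B3:   IN={a:-4, c:-4, d:-4; rest ⊤}   OUT={a:1, c:-4, d:-4; rest ⊤}
  B4:   IN={a:1, c:-4, d:-4; rest ⊤}   OUT={a:1; rest ⊤}
  B5:   IN={a:1; rest ⊤}   OUT={a:5; rest ⊤}
  B6:   IN={a:5; rest ⊤}   OUT=(all ⊤)
  B7:   IN=(all ⊤)   OUT=(all ⊤)
  B8:   IN=(all ⊤)   OUT={e:-3; rest ⊤}
  B9:   IN={e:-3; rest ⊤}   OUT={a:6, c:3, e:-3; rest ⊤}

Merge at B2: IN[B2] = OUT[B1] = {a: -4, b: 6, c: -4, d: -4, e: ⊤, f: ⊤}
Applying B2's transfer function to that IN value gives OUT[B2] (row B2 above).

Answer: {a: -4, b: 0, c: -4, d: -4, e: ⊤, f: ⊤}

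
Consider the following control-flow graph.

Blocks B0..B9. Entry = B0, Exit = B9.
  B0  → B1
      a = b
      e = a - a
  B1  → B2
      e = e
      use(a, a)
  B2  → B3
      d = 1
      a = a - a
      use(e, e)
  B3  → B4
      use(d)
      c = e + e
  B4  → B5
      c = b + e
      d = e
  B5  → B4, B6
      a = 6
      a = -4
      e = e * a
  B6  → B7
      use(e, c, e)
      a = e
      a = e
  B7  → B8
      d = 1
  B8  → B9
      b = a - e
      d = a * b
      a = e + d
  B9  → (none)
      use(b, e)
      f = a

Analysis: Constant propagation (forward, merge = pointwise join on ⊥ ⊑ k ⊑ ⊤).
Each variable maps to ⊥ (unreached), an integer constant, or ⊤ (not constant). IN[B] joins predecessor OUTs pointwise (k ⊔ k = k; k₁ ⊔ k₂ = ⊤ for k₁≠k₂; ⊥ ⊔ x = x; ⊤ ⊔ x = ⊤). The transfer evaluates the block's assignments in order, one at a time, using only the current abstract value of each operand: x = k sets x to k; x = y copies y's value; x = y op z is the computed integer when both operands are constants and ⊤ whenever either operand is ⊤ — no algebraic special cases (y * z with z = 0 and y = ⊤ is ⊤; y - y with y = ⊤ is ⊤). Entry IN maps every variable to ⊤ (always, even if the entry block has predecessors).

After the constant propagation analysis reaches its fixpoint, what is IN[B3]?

Fixpoint table:
  B0: | IN=(all ⊤) | OUT=(all ⊤)
  B1: | IN=(all ⊤) | OUT=(all ⊤)
  B2: | IN=(all ⊤) | OUT={d:1; rest ⊤}
  B3: | IN={d:1; rest ⊤} | OUT={d:1; rest ⊤}
  B4: | IN=(all ⊤) | OUT=(all ⊤)
  B5: | IN=(all ⊤) | OUT={a:-4; rest ⊤}
  B6: | IN={a:-4; rest ⊤} | OUT=(all ⊤)
  B7: | IN=(all ⊤) | OUT={d:1; rest ⊤}
  B8: | IN={d:1; rest ⊤} | OUT=(all ⊤)
  B9: | IN=(all ⊤) | OUT=(all ⊤)

Merge at B3: IN[B3] = OUT[B2] = {a: ⊤, b: ⊤, c: ⊤, d: 1, e: ⊤, f: ⊤}

Answer: {a: ⊤, b: ⊤, c: ⊤, d: 1, e: ⊤, f: ⊤}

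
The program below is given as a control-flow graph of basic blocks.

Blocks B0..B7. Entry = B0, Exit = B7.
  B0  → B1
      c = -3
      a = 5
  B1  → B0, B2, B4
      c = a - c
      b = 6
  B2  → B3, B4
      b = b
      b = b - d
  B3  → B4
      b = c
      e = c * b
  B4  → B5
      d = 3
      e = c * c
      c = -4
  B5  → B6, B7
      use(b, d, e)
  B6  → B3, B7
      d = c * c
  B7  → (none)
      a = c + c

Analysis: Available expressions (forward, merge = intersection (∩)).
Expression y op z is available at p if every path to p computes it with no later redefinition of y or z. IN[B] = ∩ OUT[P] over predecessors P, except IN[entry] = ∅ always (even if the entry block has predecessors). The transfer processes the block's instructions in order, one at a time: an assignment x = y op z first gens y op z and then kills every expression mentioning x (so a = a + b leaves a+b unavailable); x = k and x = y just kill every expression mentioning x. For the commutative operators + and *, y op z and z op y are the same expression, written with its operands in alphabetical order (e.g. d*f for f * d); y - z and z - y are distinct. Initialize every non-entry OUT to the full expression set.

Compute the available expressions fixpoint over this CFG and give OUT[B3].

Answer: {b*c}

Working:
Fixpoint table:
  B0:  IN={}  OUT={}
  B1:  IN={}  OUT={}
  B2:  IN={}  OUT={}
  B3:  IN={}  OUT={b*c}
  B4:  IN={}  OUT={}
  B5:  IN={}  OUT={}
  B6:  IN={}  OUT={c*c}
  B7:  IN={}  OUT={c+c}

Merge at B3: IN[B3] = OUT[B2] ∩ OUT[B6] = {}
Applying B3's transfer function to that IN value gives OUT[B3] (row B3 above).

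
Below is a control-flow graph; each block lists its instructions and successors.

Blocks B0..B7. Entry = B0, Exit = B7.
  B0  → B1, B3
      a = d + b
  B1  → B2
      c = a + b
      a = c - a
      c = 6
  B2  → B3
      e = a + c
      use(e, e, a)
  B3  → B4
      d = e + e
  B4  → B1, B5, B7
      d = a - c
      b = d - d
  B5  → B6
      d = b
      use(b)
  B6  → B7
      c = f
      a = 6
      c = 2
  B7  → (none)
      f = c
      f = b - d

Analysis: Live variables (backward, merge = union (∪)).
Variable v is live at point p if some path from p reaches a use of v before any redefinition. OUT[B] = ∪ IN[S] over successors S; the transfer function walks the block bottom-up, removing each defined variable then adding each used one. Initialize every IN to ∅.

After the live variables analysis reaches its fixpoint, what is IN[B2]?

Answer: {a, c, f}

Working:
Converged values:
  B0:  IN={b, c, d, e, f}  OUT={a, b, c, e, f}
  B1:  IN={a, b, f}  OUT={a, c, f}
  B2:  IN={a, c, f}  OUT={a, c, e, f}
  B3:  IN={a, c, e, f}  OUT={a, c, f}
  B4:  IN={a, c, f}  OUT={a, b, c, d, f}
  B5:  IN={b, f}  OUT={b, d, f}
  B6:  IN={b, d, f}  OUT={b, c, d}
  B7:  IN={b, c, d}  OUT={}

Merge at B2: OUT[B2] = IN[B3] = {a, c, e, f}
Applying B2's transfer function to that OUT value gives IN[B2] (row B2 above).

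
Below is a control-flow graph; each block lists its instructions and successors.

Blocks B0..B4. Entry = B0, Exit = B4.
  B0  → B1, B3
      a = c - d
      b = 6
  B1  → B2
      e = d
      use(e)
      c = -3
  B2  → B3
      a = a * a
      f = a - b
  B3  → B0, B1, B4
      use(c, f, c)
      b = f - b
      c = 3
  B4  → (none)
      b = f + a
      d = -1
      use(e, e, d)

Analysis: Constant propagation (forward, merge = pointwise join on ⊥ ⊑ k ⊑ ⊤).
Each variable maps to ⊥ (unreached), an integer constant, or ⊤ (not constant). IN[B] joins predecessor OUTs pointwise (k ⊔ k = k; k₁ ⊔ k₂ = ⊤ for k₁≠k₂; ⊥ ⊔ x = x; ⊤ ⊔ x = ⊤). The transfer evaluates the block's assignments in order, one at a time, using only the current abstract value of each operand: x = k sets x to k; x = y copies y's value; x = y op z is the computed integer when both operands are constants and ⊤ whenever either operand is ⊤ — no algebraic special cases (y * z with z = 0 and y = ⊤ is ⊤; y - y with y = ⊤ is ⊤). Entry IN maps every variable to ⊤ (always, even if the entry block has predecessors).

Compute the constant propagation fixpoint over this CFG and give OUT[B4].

Answer: {a: ⊤, b: ⊤, c: 3, d: -1, e: ⊤, f: ⊤}

Trace:
Per-block solution:
  B0:  IN=(all ⊤)  OUT={b:6; rest ⊤}
  B1:  IN=(all ⊤)  OUT={c:-3; rest ⊤}
  B2:  IN={c:-3; rest ⊤}  OUT={c:-3; rest ⊤}
  B3:  IN=(all ⊤)  OUT={c:3; rest ⊤}
  B4:  IN={c:3; rest ⊤}  OUT={c:3, d:-1; rest ⊤}

Merge at B4: IN[B4] = OUT[B3] = {a: ⊤, b: ⊤, c: 3, d: ⊤, e: ⊤, f: ⊤}
Applying B4's transfer function to that IN value gives OUT[B4] (row B4 above).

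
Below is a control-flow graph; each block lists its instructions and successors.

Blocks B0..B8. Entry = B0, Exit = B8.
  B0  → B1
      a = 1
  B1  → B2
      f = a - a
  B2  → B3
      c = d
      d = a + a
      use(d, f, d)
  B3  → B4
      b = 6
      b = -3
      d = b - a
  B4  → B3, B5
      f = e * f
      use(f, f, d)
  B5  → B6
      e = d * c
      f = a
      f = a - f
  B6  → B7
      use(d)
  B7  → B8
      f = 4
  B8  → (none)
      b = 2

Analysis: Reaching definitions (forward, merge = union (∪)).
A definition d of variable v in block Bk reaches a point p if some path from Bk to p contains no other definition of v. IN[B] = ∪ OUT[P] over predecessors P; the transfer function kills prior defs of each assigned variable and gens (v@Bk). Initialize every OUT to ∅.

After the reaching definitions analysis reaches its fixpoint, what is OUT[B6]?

Answer: {a@B0, b@B3, c@B2, d@B3, e@B5, f@B5}

Trace:
Fixpoint table:
  B0:   IN={}   OUT={a@B0}
  B1:   IN={a@B0}   OUT={a@B0, f@B1}
  B2:   IN={a@B0, f@B1}   OUT={a@B0, c@B2, d@B2, f@B1}
  B3:   IN={a@B0, b@B3, c@B2, d@B2, d@B3, f@B1, f@B4}   OUT={a@B0, b@B3, c@B2, d@B3, f@B1, f@B4}
  B4:   IN={a@B0, b@B3, c@B2, d@B3, f@B1, f@B4}   OUT={a@B0, b@B3, c@B2, d@B3, f@B4}
  B5:   IN={a@B0, b@B3, c@B2, d@B3, f@B4}   OUT={a@B0, b@B3, c@B2, d@B3, e@B5, f@B5}
  B6:   IN={a@B0, b@B3, c@B2, d@B3, e@B5, f@B5}   OUT={a@B0, b@B3, c@B2, d@B3, e@B5, f@B5}
  B7:   IN={a@B0, b@B3, c@B2, d@B3, e@B5, f@B5}   OUT={a@B0, b@B3, c@B2, d@B3, e@B5, f@B7}
  B8:   IN={a@B0, b@B3, c@B2, d@B3, e@B5, f@B7}   OUT={a@B0, b@B8, c@B2, d@B3, e@B5, f@B7}

Merge at B6: IN[B6] = OUT[B5] = {a@B0, b@B3, c@B2, d@B3, e@B5, f@B5}
Applying B6's transfer function to that IN value gives OUT[B6] (row B6 above).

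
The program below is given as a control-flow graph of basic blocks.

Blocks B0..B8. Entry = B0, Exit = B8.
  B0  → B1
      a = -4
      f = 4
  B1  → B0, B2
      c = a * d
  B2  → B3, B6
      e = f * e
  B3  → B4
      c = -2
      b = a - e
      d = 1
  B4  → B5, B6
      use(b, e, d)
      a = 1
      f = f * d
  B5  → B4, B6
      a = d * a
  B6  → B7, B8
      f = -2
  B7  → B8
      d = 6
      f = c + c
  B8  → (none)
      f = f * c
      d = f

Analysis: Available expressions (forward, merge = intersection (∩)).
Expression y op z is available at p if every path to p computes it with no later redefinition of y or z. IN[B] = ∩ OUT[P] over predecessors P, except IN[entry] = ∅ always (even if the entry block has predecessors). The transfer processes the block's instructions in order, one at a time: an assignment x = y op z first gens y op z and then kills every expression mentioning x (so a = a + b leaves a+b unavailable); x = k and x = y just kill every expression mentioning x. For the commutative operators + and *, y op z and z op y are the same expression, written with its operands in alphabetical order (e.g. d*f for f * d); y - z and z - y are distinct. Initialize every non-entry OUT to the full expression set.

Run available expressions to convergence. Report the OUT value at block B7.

Answer: {c+c}

Working:
Converged values:
  B0: | IN={} | OUT={}
  B1: | IN={} | OUT={a*d}
  B2: | IN={a*d} | OUT={a*d}
  B3: | IN={a*d} | OUT={a-e}
  B4: | IN={} | OUT={}
  B5: | IN={} | OUT={}
  B6: | IN={} | OUT={}
  B7: | IN={} | OUT={c+c}
  B8: | IN={} | OUT={}

Merge at B7: IN[B7] = OUT[B6] = {}
Applying B7's transfer function to that IN value gives OUT[B7] (row B7 above).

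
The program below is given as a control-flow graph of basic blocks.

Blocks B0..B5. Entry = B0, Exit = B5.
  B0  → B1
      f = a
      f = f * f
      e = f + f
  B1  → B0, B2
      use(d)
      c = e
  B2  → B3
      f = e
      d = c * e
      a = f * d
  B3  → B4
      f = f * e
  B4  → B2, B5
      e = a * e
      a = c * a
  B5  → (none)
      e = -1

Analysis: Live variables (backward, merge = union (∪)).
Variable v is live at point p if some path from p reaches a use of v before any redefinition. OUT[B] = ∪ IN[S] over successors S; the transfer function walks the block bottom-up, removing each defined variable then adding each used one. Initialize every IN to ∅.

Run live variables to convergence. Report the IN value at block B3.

Answer: {a, c, e, f}

Working:
Converged values:
  B0:  IN={a, d}  OUT={a, d, e}
  B1:  IN={a, d, e}  OUT={a, c, d, e}
  B2:  IN={c, e}  OUT={a, c, e, f}
  B3:  IN={a, c, e, f}  OUT={a, c, e}
  B4:  IN={a, c, e}  OUT={c, e}
  B5:  IN={}  OUT={}

Merge at B3: OUT[B3] = IN[B4] = {a, c, e}
Applying B3's transfer function to that OUT value gives IN[B3] (row B3 above).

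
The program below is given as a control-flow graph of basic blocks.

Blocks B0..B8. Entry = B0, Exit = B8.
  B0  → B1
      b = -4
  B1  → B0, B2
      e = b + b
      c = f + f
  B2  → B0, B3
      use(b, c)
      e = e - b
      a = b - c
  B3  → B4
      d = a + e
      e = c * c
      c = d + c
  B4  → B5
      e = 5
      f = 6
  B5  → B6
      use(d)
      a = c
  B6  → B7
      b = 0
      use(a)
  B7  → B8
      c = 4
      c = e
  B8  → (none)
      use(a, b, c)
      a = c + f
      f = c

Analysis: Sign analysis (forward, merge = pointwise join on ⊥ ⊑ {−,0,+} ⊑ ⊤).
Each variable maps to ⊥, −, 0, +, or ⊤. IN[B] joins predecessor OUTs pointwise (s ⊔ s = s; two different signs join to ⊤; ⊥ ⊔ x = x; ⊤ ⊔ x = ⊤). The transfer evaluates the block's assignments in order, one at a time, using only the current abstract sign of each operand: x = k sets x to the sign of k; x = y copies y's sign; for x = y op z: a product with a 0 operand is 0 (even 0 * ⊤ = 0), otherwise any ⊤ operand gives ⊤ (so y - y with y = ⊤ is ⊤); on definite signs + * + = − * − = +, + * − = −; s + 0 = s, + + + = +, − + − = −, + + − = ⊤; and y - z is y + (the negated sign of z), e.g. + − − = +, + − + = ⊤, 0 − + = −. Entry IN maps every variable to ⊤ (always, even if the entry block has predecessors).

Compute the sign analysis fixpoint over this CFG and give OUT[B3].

Fixpoint table:
  B0: | IN=(all ⊤) | OUT={b:-; rest ⊤}
  B1: | IN={b:-; rest ⊤} | OUT={b:-, e:-; rest ⊤}
  B2: | IN={b:-, e:-; rest ⊤} | OUT={b:-; rest ⊤}
  B3: | IN={b:-; rest ⊤} | OUT={b:-; rest ⊤}
  B4: | IN={b:-; rest ⊤} | OUT={b:-, e:+, f:+; rest ⊤}
  B5: | IN={b:-, e:+, f:+; rest ⊤} | OUT={b:-, e:+, f:+; rest ⊤}
  B6: | IN={b:-, e:+, f:+; rest ⊤} | OUT={b:0, e:+, f:+; rest ⊤}
  B7: | IN={b:0, e:+, f:+; rest ⊤} | OUT={b:0, c:+, e:+, f:+; rest ⊤}
  B8: | IN={b:0, c:+, e:+, f:+; rest ⊤} | OUT={a:+, b:0, c:+, e:+, f:+; rest ⊤}

Merge at B3: IN[B3] = OUT[B2] = {a: ⊤, b: -, c: ⊤, d: ⊤, e: ⊤, f: ⊤}
Applying B3's transfer function to that IN value gives OUT[B3] (row B3 above).

Answer: {a: ⊤, b: -, c: ⊤, d: ⊤, e: ⊤, f: ⊤}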